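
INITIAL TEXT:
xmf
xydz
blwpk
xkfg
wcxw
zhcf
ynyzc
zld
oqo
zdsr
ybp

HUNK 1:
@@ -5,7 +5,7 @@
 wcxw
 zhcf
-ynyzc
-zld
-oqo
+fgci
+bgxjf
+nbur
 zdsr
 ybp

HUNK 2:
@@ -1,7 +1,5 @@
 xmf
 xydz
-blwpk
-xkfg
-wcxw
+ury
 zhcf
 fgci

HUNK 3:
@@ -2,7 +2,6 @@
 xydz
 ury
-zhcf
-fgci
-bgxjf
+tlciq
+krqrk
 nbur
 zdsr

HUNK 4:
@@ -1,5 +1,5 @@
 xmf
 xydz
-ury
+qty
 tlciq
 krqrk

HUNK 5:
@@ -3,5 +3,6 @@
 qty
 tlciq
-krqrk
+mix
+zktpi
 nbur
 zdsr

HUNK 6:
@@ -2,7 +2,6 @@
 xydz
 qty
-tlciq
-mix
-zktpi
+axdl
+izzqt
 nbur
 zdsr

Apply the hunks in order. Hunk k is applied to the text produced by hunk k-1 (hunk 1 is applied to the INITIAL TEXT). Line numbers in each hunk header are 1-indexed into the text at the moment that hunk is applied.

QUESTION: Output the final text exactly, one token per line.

Answer: xmf
xydz
qty
axdl
izzqt
nbur
zdsr
ybp

Derivation:
Hunk 1: at line 5 remove [ynyzc,zld,oqo] add [fgci,bgxjf,nbur] -> 11 lines: xmf xydz blwpk xkfg wcxw zhcf fgci bgxjf nbur zdsr ybp
Hunk 2: at line 1 remove [blwpk,xkfg,wcxw] add [ury] -> 9 lines: xmf xydz ury zhcf fgci bgxjf nbur zdsr ybp
Hunk 3: at line 2 remove [zhcf,fgci,bgxjf] add [tlciq,krqrk] -> 8 lines: xmf xydz ury tlciq krqrk nbur zdsr ybp
Hunk 4: at line 1 remove [ury] add [qty] -> 8 lines: xmf xydz qty tlciq krqrk nbur zdsr ybp
Hunk 5: at line 3 remove [krqrk] add [mix,zktpi] -> 9 lines: xmf xydz qty tlciq mix zktpi nbur zdsr ybp
Hunk 6: at line 2 remove [tlciq,mix,zktpi] add [axdl,izzqt] -> 8 lines: xmf xydz qty axdl izzqt nbur zdsr ybp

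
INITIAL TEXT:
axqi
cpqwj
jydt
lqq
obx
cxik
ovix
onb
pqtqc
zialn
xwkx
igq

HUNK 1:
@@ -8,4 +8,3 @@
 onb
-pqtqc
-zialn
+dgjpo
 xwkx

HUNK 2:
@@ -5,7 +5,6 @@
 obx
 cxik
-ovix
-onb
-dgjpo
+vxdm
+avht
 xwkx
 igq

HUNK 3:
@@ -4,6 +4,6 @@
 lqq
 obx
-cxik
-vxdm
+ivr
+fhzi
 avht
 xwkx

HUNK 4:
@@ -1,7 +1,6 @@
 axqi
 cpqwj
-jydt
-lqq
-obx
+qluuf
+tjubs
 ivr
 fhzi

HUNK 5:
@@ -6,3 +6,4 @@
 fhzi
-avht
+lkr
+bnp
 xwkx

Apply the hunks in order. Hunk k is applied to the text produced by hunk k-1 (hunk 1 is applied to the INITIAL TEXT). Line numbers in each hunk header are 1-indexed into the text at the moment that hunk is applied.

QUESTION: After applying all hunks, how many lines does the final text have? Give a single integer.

Hunk 1: at line 8 remove [pqtqc,zialn] add [dgjpo] -> 11 lines: axqi cpqwj jydt lqq obx cxik ovix onb dgjpo xwkx igq
Hunk 2: at line 5 remove [ovix,onb,dgjpo] add [vxdm,avht] -> 10 lines: axqi cpqwj jydt lqq obx cxik vxdm avht xwkx igq
Hunk 3: at line 4 remove [cxik,vxdm] add [ivr,fhzi] -> 10 lines: axqi cpqwj jydt lqq obx ivr fhzi avht xwkx igq
Hunk 4: at line 1 remove [jydt,lqq,obx] add [qluuf,tjubs] -> 9 lines: axqi cpqwj qluuf tjubs ivr fhzi avht xwkx igq
Hunk 5: at line 6 remove [avht] add [lkr,bnp] -> 10 lines: axqi cpqwj qluuf tjubs ivr fhzi lkr bnp xwkx igq
Final line count: 10

Answer: 10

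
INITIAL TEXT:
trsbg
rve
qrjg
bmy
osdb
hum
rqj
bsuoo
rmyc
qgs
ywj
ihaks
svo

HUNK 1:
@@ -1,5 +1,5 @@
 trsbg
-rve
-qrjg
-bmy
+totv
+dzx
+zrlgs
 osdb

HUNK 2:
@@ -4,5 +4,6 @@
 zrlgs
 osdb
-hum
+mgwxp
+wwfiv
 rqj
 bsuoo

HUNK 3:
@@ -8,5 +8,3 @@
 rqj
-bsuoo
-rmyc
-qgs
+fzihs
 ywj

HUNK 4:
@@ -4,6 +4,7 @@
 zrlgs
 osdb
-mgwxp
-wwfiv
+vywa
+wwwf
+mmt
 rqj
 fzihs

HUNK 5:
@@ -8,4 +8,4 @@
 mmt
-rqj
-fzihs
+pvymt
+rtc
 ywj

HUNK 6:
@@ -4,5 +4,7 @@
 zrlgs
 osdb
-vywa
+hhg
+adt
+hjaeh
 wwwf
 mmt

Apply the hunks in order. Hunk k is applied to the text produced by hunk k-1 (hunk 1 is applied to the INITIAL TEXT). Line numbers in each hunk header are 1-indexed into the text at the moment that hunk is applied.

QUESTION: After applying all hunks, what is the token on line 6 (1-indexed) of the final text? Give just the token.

Answer: hhg

Derivation:
Hunk 1: at line 1 remove [rve,qrjg,bmy] add [totv,dzx,zrlgs] -> 13 lines: trsbg totv dzx zrlgs osdb hum rqj bsuoo rmyc qgs ywj ihaks svo
Hunk 2: at line 4 remove [hum] add [mgwxp,wwfiv] -> 14 lines: trsbg totv dzx zrlgs osdb mgwxp wwfiv rqj bsuoo rmyc qgs ywj ihaks svo
Hunk 3: at line 8 remove [bsuoo,rmyc,qgs] add [fzihs] -> 12 lines: trsbg totv dzx zrlgs osdb mgwxp wwfiv rqj fzihs ywj ihaks svo
Hunk 4: at line 4 remove [mgwxp,wwfiv] add [vywa,wwwf,mmt] -> 13 lines: trsbg totv dzx zrlgs osdb vywa wwwf mmt rqj fzihs ywj ihaks svo
Hunk 5: at line 8 remove [rqj,fzihs] add [pvymt,rtc] -> 13 lines: trsbg totv dzx zrlgs osdb vywa wwwf mmt pvymt rtc ywj ihaks svo
Hunk 6: at line 4 remove [vywa] add [hhg,adt,hjaeh] -> 15 lines: trsbg totv dzx zrlgs osdb hhg adt hjaeh wwwf mmt pvymt rtc ywj ihaks svo
Final line 6: hhg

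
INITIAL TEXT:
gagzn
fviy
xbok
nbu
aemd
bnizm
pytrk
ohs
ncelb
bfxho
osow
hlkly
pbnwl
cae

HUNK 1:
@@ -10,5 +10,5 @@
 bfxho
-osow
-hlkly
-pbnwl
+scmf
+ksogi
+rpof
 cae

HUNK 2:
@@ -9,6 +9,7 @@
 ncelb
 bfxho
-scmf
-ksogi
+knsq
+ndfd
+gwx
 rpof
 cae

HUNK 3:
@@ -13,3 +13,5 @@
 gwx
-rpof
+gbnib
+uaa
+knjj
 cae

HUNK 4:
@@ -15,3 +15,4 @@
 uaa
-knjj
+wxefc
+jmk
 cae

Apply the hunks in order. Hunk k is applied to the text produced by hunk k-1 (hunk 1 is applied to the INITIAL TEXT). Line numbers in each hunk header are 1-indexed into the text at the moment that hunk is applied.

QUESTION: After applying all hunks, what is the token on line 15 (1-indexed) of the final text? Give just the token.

Hunk 1: at line 10 remove [osow,hlkly,pbnwl] add [scmf,ksogi,rpof] -> 14 lines: gagzn fviy xbok nbu aemd bnizm pytrk ohs ncelb bfxho scmf ksogi rpof cae
Hunk 2: at line 9 remove [scmf,ksogi] add [knsq,ndfd,gwx] -> 15 lines: gagzn fviy xbok nbu aemd bnizm pytrk ohs ncelb bfxho knsq ndfd gwx rpof cae
Hunk 3: at line 13 remove [rpof] add [gbnib,uaa,knjj] -> 17 lines: gagzn fviy xbok nbu aemd bnizm pytrk ohs ncelb bfxho knsq ndfd gwx gbnib uaa knjj cae
Hunk 4: at line 15 remove [knjj] add [wxefc,jmk] -> 18 lines: gagzn fviy xbok nbu aemd bnizm pytrk ohs ncelb bfxho knsq ndfd gwx gbnib uaa wxefc jmk cae
Final line 15: uaa

Answer: uaa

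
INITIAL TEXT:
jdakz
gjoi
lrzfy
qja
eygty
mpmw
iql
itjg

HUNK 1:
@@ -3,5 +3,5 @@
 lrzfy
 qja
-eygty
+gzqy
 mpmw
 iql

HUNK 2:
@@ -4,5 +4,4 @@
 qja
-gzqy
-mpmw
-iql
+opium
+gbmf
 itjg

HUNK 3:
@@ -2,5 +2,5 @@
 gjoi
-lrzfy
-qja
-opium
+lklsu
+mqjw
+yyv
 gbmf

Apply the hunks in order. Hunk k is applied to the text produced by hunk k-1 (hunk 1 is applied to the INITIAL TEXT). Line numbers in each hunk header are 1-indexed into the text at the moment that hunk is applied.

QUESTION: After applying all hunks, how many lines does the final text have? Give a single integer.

Hunk 1: at line 3 remove [eygty] add [gzqy] -> 8 lines: jdakz gjoi lrzfy qja gzqy mpmw iql itjg
Hunk 2: at line 4 remove [gzqy,mpmw,iql] add [opium,gbmf] -> 7 lines: jdakz gjoi lrzfy qja opium gbmf itjg
Hunk 3: at line 2 remove [lrzfy,qja,opium] add [lklsu,mqjw,yyv] -> 7 lines: jdakz gjoi lklsu mqjw yyv gbmf itjg
Final line count: 7

Answer: 7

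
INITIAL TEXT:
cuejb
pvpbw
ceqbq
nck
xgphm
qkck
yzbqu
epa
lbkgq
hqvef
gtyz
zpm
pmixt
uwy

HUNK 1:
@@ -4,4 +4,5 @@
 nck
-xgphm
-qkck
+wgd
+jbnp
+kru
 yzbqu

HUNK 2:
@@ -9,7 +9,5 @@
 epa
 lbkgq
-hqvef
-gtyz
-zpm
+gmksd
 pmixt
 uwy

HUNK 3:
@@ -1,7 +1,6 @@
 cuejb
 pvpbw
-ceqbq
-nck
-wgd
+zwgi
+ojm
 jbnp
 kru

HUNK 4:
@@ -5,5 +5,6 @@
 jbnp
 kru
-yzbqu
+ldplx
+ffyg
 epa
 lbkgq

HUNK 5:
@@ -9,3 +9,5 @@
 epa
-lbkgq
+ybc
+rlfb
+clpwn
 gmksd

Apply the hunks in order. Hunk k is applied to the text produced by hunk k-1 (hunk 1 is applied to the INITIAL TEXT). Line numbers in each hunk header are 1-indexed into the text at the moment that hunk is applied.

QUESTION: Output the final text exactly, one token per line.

Hunk 1: at line 4 remove [xgphm,qkck] add [wgd,jbnp,kru] -> 15 lines: cuejb pvpbw ceqbq nck wgd jbnp kru yzbqu epa lbkgq hqvef gtyz zpm pmixt uwy
Hunk 2: at line 9 remove [hqvef,gtyz,zpm] add [gmksd] -> 13 lines: cuejb pvpbw ceqbq nck wgd jbnp kru yzbqu epa lbkgq gmksd pmixt uwy
Hunk 3: at line 1 remove [ceqbq,nck,wgd] add [zwgi,ojm] -> 12 lines: cuejb pvpbw zwgi ojm jbnp kru yzbqu epa lbkgq gmksd pmixt uwy
Hunk 4: at line 5 remove [yzbqu] add [ldplx,ffyg] -> 13 lines: cuejb pvpbw zwgi ojm jbnp kru ldplx ffyg epa lbkgq gmksd pmixt uwy
Hunk 5: at line 9 remove [lbkgq] add [ybc,rlfb,clpwn] -> 15 lines: cuejb pvpbw zwgi ojm jbnp kru ldplx ffyg epa ybc rlfb clpwn gmksd pmixt uwy

Answer: cuejb
pvpbw
zwgi
ojm
jbnp
kru
ldplx
ffyg
epa
ybc
rlfb
clpwn
gmksd
pmixt
uwy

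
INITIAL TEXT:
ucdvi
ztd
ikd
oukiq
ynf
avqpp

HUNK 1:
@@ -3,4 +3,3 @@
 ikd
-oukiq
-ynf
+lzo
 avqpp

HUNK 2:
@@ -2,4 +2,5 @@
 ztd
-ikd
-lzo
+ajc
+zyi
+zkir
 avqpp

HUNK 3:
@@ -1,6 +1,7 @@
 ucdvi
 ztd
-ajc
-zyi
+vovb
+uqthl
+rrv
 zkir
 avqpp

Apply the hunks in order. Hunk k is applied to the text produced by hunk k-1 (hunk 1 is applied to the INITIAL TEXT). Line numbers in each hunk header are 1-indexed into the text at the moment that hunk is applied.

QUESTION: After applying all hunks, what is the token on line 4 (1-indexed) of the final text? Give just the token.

Answer: uqthl

Derivation:
Hunk 1: at line 3 remove [oukiq,ynf] add [lzo] -> 5 lines: ucdvi ztd ikd lzo avqpp
Hunk 2: at line 2 remove [ikd,lzo] add [ajc,zyi,zkir] -> 6 lines: ucdvi ztd ajc zyi zkir avqpp
Hunk 3: at line 1 remove [ajc,zyi] add [vovb,uqthl,rrv] -> 7 lines: ucdvi ztd vovb uqthl rrv zkir avqpp
Final line 4: uqthl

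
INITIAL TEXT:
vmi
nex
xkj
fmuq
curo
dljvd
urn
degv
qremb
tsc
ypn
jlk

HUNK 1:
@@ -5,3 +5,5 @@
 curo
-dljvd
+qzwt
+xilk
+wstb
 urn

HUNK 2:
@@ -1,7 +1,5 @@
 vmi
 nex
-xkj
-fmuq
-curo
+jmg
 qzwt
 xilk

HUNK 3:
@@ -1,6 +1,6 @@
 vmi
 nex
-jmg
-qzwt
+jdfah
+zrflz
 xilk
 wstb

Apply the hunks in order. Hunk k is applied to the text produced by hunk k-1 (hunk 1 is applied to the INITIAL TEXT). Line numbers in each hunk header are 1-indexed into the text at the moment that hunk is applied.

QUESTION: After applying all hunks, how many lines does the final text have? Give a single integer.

Hunk 1: at line 5 remove [dljvd] add [qzwt,xilk,wstb] -> 14 lines: vmi nex xkj fmuq curo qzwt xilk wstb urn degv qremb tsc ypn jlk
Hunk 2: at line 1 remove [xkj,fmuq,curo] add [jmg] -> 12 lines: vmi nex jmg qzwt xilk wstb urn degv qremb tsc ypn jlk
Hunk 3: at line 1 remove [jmg,qzwt] add [jdfah,zrflz] -> 12 lines: vmi nex jdfah zrflz xilk wstb urn degv qremb tsc ypn jlk
Final line count: 12

Answer: 12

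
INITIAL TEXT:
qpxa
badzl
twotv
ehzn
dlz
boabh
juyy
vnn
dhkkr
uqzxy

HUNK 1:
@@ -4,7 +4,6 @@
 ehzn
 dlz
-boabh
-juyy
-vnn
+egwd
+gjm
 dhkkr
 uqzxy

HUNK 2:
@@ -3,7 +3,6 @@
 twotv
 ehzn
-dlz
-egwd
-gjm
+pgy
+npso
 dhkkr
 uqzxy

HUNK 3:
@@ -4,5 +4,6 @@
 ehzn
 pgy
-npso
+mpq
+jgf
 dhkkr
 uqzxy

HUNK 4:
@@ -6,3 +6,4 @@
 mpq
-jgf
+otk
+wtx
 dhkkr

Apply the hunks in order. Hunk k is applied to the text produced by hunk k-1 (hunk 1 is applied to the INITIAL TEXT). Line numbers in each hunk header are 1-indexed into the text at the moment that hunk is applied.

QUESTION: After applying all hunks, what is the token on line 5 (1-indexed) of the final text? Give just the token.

Hunk 1: at line 4 remove [boabh,juyy,vnn] add [egwd,gjm] -> 9 lines: qpxa badzl twotv ehzn dlz egwd gjm dhkkr uqzxy
Hunk 2: at line 3 remove [dlz,egwd,gjm] add [pgy,npso] -> 8 lines: qpxa badzl twotv ehzn pgy npso dhkkr uqzxy
Hunk 3: at line 4 remove [npso] add [mpq,jgf] -> 9 lines: qpxa badzl twotv ehzn pgy mpq jgf dhkkr uqzxy
Hunk 4: at line 6 remove [jgf] add [otk,wtx] -> 10 lines: qpxa badzl twotv ehzn pgy mpq otk wtx dhkkr uqzxy
Final line 5: pgy

Answer: pgy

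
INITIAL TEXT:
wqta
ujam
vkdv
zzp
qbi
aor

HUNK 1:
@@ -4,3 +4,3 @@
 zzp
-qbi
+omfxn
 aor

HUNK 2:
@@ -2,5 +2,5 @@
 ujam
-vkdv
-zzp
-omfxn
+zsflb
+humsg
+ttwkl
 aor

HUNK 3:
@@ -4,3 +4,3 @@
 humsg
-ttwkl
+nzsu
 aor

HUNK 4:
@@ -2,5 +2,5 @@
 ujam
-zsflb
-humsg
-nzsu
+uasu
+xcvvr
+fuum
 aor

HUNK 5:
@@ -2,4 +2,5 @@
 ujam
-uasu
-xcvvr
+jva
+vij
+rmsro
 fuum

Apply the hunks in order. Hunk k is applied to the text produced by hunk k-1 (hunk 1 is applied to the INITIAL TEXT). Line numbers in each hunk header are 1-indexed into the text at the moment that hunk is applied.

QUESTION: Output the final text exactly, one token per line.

Answer: wqta
ujam
jva
vij
rmsro
fuum
aor

Derivation:
Hunk 1: at line 4 remove [qbi] add [omfxn] -> 6 lines: wqta ujam vkdv zzp omfxn aor
Hunk 2: at line 2 remove [vkdv,zzp,omfxn] add [zsflb,humsg,ttwkl] -> 6 lines: wqta ujam zsflb humsg ttwkl aor
Hunk 3: at line 4 remove [ttwkl] add [nzsu] -> 6 lines: wqta ujam zsflb humsg nzsu aor
Hunk 4: at line 2 remove [zsflb,humsg,nzsu] add [uasu,xcvvr,fuum] -> 6 lines: wqta ujam uasu xcvvr fuum aor
Hunk 5: at line 2 remove [uasu,xcvvr] add [jva,vij,rmsro] -> 7 lines: wqta ujam jva vij rmsro fuum aor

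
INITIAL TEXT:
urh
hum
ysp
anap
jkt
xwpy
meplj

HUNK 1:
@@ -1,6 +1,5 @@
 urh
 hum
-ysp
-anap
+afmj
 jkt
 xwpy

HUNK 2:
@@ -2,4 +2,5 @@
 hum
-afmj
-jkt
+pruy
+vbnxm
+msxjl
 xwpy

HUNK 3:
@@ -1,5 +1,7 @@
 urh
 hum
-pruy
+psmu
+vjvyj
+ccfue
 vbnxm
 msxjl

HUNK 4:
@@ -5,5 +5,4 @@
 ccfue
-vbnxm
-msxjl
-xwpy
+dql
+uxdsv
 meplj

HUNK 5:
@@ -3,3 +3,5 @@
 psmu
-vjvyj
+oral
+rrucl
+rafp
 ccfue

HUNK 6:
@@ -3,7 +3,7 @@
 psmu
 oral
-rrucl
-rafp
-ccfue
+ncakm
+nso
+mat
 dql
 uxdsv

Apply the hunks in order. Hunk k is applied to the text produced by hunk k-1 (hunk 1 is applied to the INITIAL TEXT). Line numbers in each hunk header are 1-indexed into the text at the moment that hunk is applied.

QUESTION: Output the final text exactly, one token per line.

Answer: urh
hum
psmu
oral
ncakm
nso
mat
dql
uxdsv
meplj

Derivation:
Hunk 1: at line 1 remove [ysp,anap] add [afmj] -> 6 lines: urh hum afmj jkt xwpy meplj
Hunk 2: at line 2 remove [afmj,jkt] add [pruy,vbnxm,msxjl] -> 7 lines: urh hum pruy vbnxm msxjl xwpy meplj
Hunk 3: at line 1 remove [pruy] add [psmu,vjvyj,ccfue] -> 9 lines: urh hum psmu vjvyj ccfue vbnxm msxjl xwpy meplj
Hunk 4: at line 5 remove [vbnxm,msxjl,xwpy] add [dql,uxdsv] -> 8 lines: urh hum psmu vjvyj ccfue dql uxdsv meplj
Hunk 5: at line 3 remove [vjvyj] add [oral,rrucl,rafp] -> 10 lines: urh hum psmu oral rrucl rafp ccfue dql uxdsv meplj
Hunk 6: at line 3 remove [rrucl,rafp,ccfue] add [ncakm,nso,mat] -> 10 lines: urh hum psmu oral ncakm nso mat dql uxdsv meplj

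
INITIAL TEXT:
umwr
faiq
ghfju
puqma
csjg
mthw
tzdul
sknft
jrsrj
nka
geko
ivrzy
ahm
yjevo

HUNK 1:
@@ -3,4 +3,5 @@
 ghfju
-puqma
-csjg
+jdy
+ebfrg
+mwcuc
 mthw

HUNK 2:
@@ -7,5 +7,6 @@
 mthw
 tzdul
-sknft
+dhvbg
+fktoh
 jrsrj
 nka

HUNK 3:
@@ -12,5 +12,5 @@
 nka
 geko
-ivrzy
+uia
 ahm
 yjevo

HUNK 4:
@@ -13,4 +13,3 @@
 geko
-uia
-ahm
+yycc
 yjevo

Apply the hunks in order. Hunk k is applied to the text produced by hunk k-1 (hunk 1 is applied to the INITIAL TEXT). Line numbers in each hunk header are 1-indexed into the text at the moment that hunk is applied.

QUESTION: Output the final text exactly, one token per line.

Answer: umwr
faiq
ghfju
jdy
ebfrg
mwcuc
mthw
tzdul
dhvbg
fktoh
jrsrj
nka
geko
yycc
yjevo

Derivation:
Hunk 1: at line 3 remove [puqma,csjg] add [jdy,ebfrg,mwcuc] -> 15 lines: umwr faiq ghfju jdy ebfrg mwcuc mthw tzdul sknft jrsrj nka geko ivrzy ahm yjevo
Hunk 2: at line 7 remove [sknft] add [dhvbg,fktoh] -> 16 lines: umwr faiq ghfju jdy ebfrg mwcuc mthw tzdul dhvbg fktoh jrsrj nka geko ivrzy ahm yjevo
Hunk 3: at line 12 remove [ivrzy] add [uia] -> 16 lines: umwr faiq ghfju jdy ebfrg mwcuc mthw tzdul dhvbg fktoh jrsrj nka geko uia ahm yjevo
Hunk 4: at line 13 remove [uia,ahm] add [yycc] -> 15 lines: umwr faiq ghfju jdy ebfrg mwcuc mthw tzdul dhvbg fktoh jrsrj nka geko yycc yjevo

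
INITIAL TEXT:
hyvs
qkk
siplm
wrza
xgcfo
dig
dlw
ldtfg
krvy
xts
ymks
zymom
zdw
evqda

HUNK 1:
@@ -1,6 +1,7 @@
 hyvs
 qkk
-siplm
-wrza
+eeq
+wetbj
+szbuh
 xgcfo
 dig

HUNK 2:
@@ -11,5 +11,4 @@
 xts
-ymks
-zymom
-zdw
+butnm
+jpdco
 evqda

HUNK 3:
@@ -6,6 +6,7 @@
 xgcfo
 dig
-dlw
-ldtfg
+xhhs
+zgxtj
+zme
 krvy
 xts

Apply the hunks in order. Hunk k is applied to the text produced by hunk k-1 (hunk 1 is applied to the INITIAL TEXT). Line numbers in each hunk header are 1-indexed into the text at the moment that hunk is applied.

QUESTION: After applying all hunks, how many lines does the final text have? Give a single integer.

Answer: 15

Derivation:
Hunk 1: at line 1 remove [siplm,wrza] add [eeq,wetbj,szbuh] -> 15 lines: hyvs qkk eeq wetbj szbuh xgcfo dig dlw ldtfg krvy xts ymks zymom zdw evqda
Hunk 2: at line 11 remove [ymks,zymom,zdw] add [butnm,jpdco] -> 14 lines: hyvs qkk eeq wetbj szbuh xgcfo dig dlw ldtfg krvy xts butnm jpdco evqda
Hunk 3: at line 6 remove [dlw,ldtfg] add [xhhs,zgxtj,zme] -> 15 lines: hyvs qkk eeq wetbj szbuh xgcfo dig xhhs zgxtj zme krvy xts butnm jpdco evqda
Final line count: 15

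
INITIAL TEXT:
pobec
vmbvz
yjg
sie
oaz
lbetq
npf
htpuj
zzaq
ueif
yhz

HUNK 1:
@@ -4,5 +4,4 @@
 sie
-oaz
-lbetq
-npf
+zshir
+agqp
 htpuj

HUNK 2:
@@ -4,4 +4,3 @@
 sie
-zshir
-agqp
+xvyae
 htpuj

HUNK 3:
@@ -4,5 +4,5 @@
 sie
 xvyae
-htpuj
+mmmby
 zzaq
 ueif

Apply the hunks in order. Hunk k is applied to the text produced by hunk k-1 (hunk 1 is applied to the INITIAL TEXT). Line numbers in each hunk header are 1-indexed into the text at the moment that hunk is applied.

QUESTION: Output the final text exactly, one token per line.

Answer: pobec
vmbvz
yjg
sie
xvyae
mmmby
zzaq
ueif
yhz

Derivation:
Hunk 1: at line 4 remove [oaz,lbetq,npf] add [zshir,agqp] -> 10 lines: pobec vmbvz yjg sie zshir agqp htpuj zzaq ueif yhz
Hunk 2: at line 4 remove [zshir,agqp] add [xvyae] -> 9 lines: pobec vmbvz yjg sie xvyae htpuj zzaq ueif yhz
Hunk 3: at line 4 remove [htpuj] add [mmmby] -> 9 lines: pobec vmbvz yjg sie xvyae mmmby zzaq ueif yhz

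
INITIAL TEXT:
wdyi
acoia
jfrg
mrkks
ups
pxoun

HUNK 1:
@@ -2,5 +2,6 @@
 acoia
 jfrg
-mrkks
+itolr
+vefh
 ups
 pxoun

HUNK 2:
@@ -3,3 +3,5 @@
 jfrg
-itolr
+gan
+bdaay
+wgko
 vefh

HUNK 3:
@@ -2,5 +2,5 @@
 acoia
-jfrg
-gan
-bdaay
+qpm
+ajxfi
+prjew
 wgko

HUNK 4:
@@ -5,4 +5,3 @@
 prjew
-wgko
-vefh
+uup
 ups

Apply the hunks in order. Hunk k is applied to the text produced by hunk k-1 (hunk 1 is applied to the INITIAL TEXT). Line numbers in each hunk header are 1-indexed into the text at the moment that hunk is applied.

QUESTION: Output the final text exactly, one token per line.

Hunk 1: at line 2 remove [mrkks] add [itolr,vefh] -> 7 lines: wdyi acoia jfrg itolr vefh ups pxoun
Hunk 2: at line 3 remove [itolr] add [gan,bdaay,wgko] -> 9 lines: wdyi acoia jfrg gan bdaay wgko vefh ups pxoun
Hunk 3: at line 2 remove [jfrg,gan,bdaay] add [qpm,ajxfi,prjew] -> 9 lines: wdyi acoia qpm ajxfi prjew wgko vefh ups pxoun
Hunk 4: at line 5 remove [wgko,vefh] add [uup] -> 8 lines: wdyi acoia qpm ajxfi prjew uup ups pxoun

Answer: wdyi
acoia
qpm
ajxfi
prjew
uup
ups
pxoun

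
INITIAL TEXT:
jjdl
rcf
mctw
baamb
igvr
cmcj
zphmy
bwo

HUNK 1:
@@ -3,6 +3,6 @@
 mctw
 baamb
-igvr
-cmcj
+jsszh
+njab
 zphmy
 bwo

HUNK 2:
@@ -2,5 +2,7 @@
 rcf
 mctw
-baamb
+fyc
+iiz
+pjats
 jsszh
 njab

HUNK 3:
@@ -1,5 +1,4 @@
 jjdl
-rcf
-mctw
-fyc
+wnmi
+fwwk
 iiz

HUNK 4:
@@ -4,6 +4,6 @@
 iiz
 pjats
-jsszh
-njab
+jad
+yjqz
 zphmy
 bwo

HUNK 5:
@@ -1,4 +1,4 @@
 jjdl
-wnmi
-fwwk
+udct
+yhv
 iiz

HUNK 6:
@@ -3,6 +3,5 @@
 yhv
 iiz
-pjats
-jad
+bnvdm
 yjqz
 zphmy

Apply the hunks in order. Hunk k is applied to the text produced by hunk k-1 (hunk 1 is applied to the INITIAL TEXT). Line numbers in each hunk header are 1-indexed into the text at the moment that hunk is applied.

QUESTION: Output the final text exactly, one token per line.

Hunk 1: at line 3 remove [igvr,cmcj] add [jsszh,njab] -> 8 lines: jjdl rcf mctw baamb jsszh njab zphmy bwo
Hunk 2: at line 2 remove [baamb] add [fyc,iiz,pjats] -> 10 lines: jjdl rcf mctw fyc iiz pjats jsszh njab zphmy bwo
Hunk 3: at line 1 remove [rcf,mctw,fyc] add [wnmi,fwwk] -> 9 lines: jjdl wnmi fwwk iiz pjats jsszh njab zphmy bwo
Hunk 4: at line 4 remove [jsszh,njab] add [jad,yjqz] -> 9 lines: jjdl wnmi fwwk iiz pjats jad yjqz zphmy bwo
Hunk 5: at line 1 remove [wnmi,fwwk] add [udct,yhv] -> 9 lines: jjdl udct yhv iiz pjats jad yjqz zphmy bwo
Hunk 6: at line 3 remove [pjats,jad] add [bnvdm] -> 8 lines: jjdl udct yhv iiz bnvdm yjqz zphmy bwo

Answer: jjdl
udct
yhv
iiz
bnvdm
yjqz
zphmy
bwo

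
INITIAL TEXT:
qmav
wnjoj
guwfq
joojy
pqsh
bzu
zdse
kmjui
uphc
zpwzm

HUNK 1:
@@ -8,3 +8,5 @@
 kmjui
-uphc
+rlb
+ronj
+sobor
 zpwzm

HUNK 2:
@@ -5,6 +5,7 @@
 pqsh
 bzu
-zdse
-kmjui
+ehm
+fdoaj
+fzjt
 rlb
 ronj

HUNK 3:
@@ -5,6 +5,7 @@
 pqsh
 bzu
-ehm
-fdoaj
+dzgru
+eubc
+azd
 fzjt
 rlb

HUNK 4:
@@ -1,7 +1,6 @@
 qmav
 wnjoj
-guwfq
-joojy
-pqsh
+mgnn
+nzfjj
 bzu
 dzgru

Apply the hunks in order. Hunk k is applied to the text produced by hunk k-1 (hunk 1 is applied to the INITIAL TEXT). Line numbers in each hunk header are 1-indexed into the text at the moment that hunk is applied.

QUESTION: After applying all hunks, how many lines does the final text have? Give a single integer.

Answer: 13

Derivation:
Hunk 1: at line 8 remove [uphc] add [rlb,ronj,sobor] -> 12 lines: qmav wnjoj guwfq joojy pqsh bzu zdse kmjui rlb ronj sobor zpwzm
Hunk 2: at line 5 remove [zdse,kmjui] add [ehm,fdoaj,fzjt] -> 13 lines: qmav wnjoj guwfq joojy pqsh bzu ehm fdoaj fzjt rlb ronj sobor zpwzm
Hunk 3: at line 5 remove [ehm,fdoaj] add [dzgru,eubc,azd] -> 14 lines: qmav wnjoj guwfq joojy pqsh bzu dzgru eubc azd fzjt rlb ronj sobor zpwzm
Hunk 4: at line 1 remove [guwfq,joojy,pqsh] add [mgnn,nzfjj] -> 13 lines: qmav wnjoj mgnn nzfjj bzu dzgru eubc azd fzjt rlb ronj sobor zpwzm
Final line count: 13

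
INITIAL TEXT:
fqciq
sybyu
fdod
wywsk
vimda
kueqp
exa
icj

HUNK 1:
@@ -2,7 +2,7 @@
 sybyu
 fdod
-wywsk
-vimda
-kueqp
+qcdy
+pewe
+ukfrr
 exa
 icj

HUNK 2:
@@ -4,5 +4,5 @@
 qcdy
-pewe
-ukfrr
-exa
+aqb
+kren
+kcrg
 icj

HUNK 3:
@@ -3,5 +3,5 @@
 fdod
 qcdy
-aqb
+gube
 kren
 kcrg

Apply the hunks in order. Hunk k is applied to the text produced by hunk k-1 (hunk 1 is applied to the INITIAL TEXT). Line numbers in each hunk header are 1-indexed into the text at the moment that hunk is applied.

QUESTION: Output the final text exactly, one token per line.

Answer: fqciq
sybyu
fdod
qcdy
gube
kren
kcrg
icj

Derivation:
Hunk 1: at line 2 remove [wywsk,vimda,kueqp] add [qcdy,pewe,ukfrr] -> 8 lines: fqciq sybyu fdod qcdy pewe ukfrr exa icj
Hunk 2: at line 4 remove [pewe,ukfrr,exa] add [aqb,kren,kcrg] -> 8 lines: fqciq sybyu fdod qcdy aqb kren kcrg icj
Hunk 3: at line 3 remove [aqb] add [gube] -> 8 lines: fqciq sybyu fdod qcdy gube kren kcrg icj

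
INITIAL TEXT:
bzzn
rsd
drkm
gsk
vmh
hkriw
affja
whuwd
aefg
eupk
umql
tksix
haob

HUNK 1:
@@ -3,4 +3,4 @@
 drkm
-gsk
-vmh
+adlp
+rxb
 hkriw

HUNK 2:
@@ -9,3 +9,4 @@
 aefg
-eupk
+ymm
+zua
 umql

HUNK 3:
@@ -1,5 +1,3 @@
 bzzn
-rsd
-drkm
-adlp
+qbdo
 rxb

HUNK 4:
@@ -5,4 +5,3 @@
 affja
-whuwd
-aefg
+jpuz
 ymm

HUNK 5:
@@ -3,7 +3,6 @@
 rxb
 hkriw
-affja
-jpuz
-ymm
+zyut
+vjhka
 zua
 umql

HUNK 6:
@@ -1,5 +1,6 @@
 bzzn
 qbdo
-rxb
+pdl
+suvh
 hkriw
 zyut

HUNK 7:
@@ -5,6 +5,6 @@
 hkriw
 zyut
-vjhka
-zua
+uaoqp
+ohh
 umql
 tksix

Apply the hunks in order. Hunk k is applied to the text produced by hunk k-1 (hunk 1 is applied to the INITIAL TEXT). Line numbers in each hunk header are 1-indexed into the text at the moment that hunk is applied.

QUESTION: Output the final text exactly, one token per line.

Hunk 1: at line 3 remove [gsk,vmh] add [adlp,rxb] -> 13 lines: bzzn rsd drkm adlp rxb hkriw affja whuwd aefg eupk umql tksix haob
Hunk 2: at line 9 remove [eupk] add [ymm,zua] -> 14 lines: bzzn rsd drkm adlp rxb hkriw affja whuwd aefg ymm zua umql tksix haob
Hunk 3: at line 1 remove [rsd,drkm,adlp] add [qbdo] -> 12 lines: bzzn qbdo rxb hkriw affja whuwd aefg ymm zua umql tksix haob
Hunk 4: at line 5 remove [whuwd,aefg] add [jpuz] -> 11 lines: bzzn qbdo rxb hkriw affja jpuz ymm zua umql tksix haob
Hunk 5: at line 3 remove [affja,jpuz,ymm] add [zyut,vjhka] -> 10 lines: bzzn qbdo rxb hkriw zyut vjhka zua umql tksix haob
Hunk 6: at line 1 remove [rxb] add [pdl,suvh] -> 11 lines: bzzn qbdo pdl suvh hkriw zyut vjhka zua umql tksix haob
Hunk 7: at line 5 remove [vjhka,zua] add [uaoqp,ohh] -> 11 lines: bzzn qbdo pdl suvh hkriw zyut uaoqp ohh umql tksix haob

Answer: bzzn
qbdo
pdl
suvh
hkriw
zyut
uaoqp
ohh
umql
tksix
haob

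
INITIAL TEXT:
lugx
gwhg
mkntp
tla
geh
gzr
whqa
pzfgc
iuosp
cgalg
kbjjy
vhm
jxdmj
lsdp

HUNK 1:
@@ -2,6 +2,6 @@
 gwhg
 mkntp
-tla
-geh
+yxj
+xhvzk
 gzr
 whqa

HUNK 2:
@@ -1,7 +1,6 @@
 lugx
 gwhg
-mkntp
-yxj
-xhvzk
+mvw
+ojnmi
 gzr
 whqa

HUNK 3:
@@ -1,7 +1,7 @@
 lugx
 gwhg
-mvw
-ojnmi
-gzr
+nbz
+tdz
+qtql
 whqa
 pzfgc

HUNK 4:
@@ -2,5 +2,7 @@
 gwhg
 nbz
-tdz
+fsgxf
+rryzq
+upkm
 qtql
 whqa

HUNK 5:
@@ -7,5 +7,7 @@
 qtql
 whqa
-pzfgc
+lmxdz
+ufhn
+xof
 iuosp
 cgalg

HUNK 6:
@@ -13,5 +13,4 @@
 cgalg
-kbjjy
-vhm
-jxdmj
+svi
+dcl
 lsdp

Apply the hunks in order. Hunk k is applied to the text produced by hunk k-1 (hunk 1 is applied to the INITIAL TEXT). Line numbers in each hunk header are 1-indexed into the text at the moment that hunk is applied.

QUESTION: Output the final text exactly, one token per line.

Answer: lugx
gwhg
nbz
fsgxf
rryzq
upkm
qtql
whqa
lmxdz
ufhn
xof
iuosp
cgalg
svi
dcl
lsdp

Derivation:
Hunk 1: at line 2 remove [tla,geh] add [yxj,xhvzk] -> 14 lines: lugx gwhg mkntp yxj xhvzk gzr whqa pzfgc iuosp cgalg kbjjy vhm jxdmj lsdp
Hunk 2: at line 1 remove [mkntp,yxj,xhvzk] add [mvw,ojnmi] -> 13 lines: lugx gwhg mvw ojnmi gzr whqa pzfgc iuosp cgalg kbjjy vhm jxdmj lsdp
Hunk 3: at line 1 remove [mvw,ojnmi,gzr] add [nbz,tdz,qtql] -> 13 lines: lugx gwhg nbz tdz qtql whqa pzfgc iuosp cgalg kbjjy vhm jxdmj lsdp
Hunk 4: at line 2 remove [tdz] add [fsgxf,rryzq,upkm] -> 15 lines: lugx gwhg nbz fsgxf rryzq upkm qtql whqa pzfgc iuosp cgalg kbjjy vhm jxdmj lsdp
Hunk 5: at line 7 remove [pzfgc] add [lmxdz,ufhn,xof] -> 17 lines: lugx gwhg nbz fsgxf rryzq upkm qtql whqa lmxdz ufhn xof iuosp cgalg kbjjy vhm jxdmj lsdp
Hunk 6: at line 13 remove [kbjjy,vhm,jxdmj] add [svi,dcl] -> 16 lines: lugx gwhg nbz fsgxf rryzq upkm qtql whqa lmxdz ufhn xof iuosp cgalg svi dcl lsdp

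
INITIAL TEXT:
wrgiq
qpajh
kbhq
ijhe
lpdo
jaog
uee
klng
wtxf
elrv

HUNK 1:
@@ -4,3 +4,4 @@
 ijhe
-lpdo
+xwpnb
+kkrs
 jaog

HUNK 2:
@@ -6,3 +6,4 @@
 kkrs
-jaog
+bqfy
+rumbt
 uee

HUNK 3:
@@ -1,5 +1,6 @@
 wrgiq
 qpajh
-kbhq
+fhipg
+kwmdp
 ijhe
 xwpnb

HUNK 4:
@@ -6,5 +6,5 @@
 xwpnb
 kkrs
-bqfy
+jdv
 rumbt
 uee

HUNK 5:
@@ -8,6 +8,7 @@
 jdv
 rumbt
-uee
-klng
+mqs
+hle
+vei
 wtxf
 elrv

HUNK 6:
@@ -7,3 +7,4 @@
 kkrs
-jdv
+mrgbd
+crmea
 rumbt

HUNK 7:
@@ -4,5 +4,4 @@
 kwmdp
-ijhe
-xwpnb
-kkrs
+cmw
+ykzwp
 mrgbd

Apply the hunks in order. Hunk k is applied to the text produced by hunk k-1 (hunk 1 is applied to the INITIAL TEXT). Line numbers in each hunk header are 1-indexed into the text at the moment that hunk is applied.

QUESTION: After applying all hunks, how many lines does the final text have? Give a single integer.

Answer: 14

Derivation:
Hunk 1: at line 4 remove [lpdo] add [xwpnb,kkrs] -> 11 lines: wrgiq qpajh kbhq ijhe xwpnb kkrs jaog uee klng wtxf elrv
Hunk 2: at line 6 remove [jaog] add [bqfy,rumbt] -> 12 lines: wrgiq qpajh kbhq ijhe xwpnb kkrs bqfy rumbt uee klng wtxf elrv
Hunk 3: at line 1 remove [kbhq] add [fhipg,kwmdp] -> 13 lines: wrgiq qpajh fhipg kwmdp ijhe xwpnb kkrs bqfy rumbt uee klng wtxf elrv
Hunk 4: at line 6 remove [bqfy] add [jdv] -> 13 lines: wrgiq qpajh fhipg kwmdp ijhe xwpnb kkrs jdv rumbt uee klng wtxf elrv
Hunk 5: at line 8 remove [uee,klng] add [mqs,hle,vei] -> 14 lines: wrgiq qpajh fhipg kwmdp ijhe xwpnb kkrs jdv rumbt mqs hle vei wtxf elrv
Hunk 6: at line 7 remove [jdv] add [mrgbd,crmea] -> 15 lines: wrgiq qpajh fhipg kwmdp ijhe xwpnb kkrs mrgbd crmea rumbt mqs hle vei wtxf elrv
Hunk 7: at line 4 remove [ijhe,xwpnb,kkrs] add [cmw,ykzwp] -> 14 lines: wrgiq qpajh fhipg kwmdp cmw ykzwp mrgbd crmea rumbt mqs hle vei wtxf elrv
Final line count: 14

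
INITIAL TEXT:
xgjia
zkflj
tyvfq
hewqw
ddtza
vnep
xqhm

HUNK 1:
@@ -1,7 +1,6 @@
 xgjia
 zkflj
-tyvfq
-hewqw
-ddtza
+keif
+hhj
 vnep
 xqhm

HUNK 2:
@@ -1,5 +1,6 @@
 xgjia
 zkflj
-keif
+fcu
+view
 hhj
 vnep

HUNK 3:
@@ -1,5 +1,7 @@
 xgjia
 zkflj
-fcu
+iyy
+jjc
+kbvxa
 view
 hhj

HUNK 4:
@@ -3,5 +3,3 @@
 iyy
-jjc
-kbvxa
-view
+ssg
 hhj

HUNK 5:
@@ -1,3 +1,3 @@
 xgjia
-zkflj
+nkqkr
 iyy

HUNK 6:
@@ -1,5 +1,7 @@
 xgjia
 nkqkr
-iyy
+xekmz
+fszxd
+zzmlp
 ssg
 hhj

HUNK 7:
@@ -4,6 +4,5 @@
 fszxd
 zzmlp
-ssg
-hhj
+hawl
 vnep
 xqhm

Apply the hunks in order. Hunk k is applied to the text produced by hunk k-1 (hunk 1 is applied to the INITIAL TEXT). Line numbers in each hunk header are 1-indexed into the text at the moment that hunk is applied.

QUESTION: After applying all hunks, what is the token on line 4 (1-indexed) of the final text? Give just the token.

Hunk 1: at line 1 remove [tyvfq,hewqw,ddtza] add [keif,hhj] -> 6 lines: xgjia zkflj keif hhj vnep xqhm
Hunk 2: at line 1 remove [keif] add [fcu,view] -> 7 lines: xgjia zkflj fcu view hhj vnep xqhm
Hunk 3: at line 1 remove [fcu] add [iyy,jjc,kbvxa] -> 9 lines: xgjia zkflj iyy jjc kbvxa view hhj vnep xqhm
Hunk 4: at line 3 remove [jjc,kbvxa,view] add [ssg] -> 7 lines: xgjia zkflj iyy ssg hhj vnep xqhm
Hunk 5: at line 1 remove [zkflj] add [nkqkr] -> 7 lines: xgjia nkqkr iyy ssg hhj vnep xqhm
Hunk 6: at line 1 remove [iyy] add [xekmz,fszxd,zzmlp] -> 9 lines: xgjia nkqkr xekmz fszxd zzmlp ssg hhj vnep xqhm
Hunk 7: at line 4 remove [ssg,hhj] add [hawl] -> 8 lines: xgjia nkqkr xekmz fszxd zzmlp hawl vnep xqhm
Final line 4: fszxd

Answer: fszxd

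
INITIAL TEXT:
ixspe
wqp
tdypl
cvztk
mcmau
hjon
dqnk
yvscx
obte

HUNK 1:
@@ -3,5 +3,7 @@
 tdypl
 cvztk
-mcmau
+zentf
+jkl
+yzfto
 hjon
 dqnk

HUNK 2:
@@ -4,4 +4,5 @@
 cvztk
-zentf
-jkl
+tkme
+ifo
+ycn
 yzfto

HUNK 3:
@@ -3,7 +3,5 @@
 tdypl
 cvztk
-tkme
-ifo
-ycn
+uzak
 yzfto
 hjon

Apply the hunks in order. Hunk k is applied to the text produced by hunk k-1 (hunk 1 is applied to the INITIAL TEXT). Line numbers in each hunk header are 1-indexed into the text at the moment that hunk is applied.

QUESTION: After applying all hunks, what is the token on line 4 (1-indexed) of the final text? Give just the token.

Answer: cvztk

Derivation:
Hunk 1: at line 3 remove [mcmau] add [zentf,jkl,yzfto] -> 11 lines: ixspe wqp tdypl cvztk zentf jkl yzfto hjon dqnk yvscx obte
Hunk 2: at line 4 remove [zentf,jkl] add [tkme,ifo,ycn] -> 12 lines: ixspe wqp tdypl cvztk tkme ifo ycn yzfto hjon dqnk yvscx obte
Hunk 3: at line 3 remove [tkme,ifo,ycn] add [uzak] -> 10 lines: ixspe wqp tdypl cvztk uzak yzfto hjon dqnk yvscx obte
Final line 4: cvztk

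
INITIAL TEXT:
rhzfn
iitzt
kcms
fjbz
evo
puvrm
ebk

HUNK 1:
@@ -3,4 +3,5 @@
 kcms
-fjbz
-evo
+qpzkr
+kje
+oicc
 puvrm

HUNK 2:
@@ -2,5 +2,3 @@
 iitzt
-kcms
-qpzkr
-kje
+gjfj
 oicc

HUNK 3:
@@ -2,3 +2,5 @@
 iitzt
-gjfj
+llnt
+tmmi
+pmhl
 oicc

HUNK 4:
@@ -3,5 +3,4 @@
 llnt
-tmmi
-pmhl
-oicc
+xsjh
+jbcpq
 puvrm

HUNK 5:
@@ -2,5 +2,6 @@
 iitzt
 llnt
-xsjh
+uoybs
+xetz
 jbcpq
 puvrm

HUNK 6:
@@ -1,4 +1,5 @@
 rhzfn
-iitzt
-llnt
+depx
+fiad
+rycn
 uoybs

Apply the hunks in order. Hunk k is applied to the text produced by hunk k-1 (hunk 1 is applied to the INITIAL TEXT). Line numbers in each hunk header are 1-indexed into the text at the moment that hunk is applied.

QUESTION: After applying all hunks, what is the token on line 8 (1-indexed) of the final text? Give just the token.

Hunk 1: at line 3 remove [fjbz,evo] add [qpzkr,kje,oicc] -> 8 lines: rhzfn iitzt kcms qpzkr kje oicc puvrm ebk
Hunk 2: at line 2 remove [kcms,qpzkr,kje] add [gjfj] -> 6 lines: rhzfn iitzt gjfj oicc puvrm ebk
Hunk 3: at line 2 remove [gjfj] add [llnt,tmmi,pmhl] -> 8 lines: rhzfn iitzt llnt tmmi pmhl oicc puvrm ebk
Hunk 4: at line 3 remove [tmmi,pmhl,oicc] add [xsjh,jbcpq] -> 7 lines: rhzfn iitzt llnt xsjh jbcpq puvrm ebk
Hunk 5: at line 2 remove [xsjh] add [uoybs,xetz] -> 8 lines: rhzfn iitzt llnt uoybs xetz jbcpq puvrm ebk
Hunk 6: at line 1 remove [iitzt,llnt] add [depx,fiad,rycn] -> 9 lines: rhzfn depx fiad rycn uoybs xetz jbcpq puvrm ebk
Final line 8: puvrm

Answer: puvrm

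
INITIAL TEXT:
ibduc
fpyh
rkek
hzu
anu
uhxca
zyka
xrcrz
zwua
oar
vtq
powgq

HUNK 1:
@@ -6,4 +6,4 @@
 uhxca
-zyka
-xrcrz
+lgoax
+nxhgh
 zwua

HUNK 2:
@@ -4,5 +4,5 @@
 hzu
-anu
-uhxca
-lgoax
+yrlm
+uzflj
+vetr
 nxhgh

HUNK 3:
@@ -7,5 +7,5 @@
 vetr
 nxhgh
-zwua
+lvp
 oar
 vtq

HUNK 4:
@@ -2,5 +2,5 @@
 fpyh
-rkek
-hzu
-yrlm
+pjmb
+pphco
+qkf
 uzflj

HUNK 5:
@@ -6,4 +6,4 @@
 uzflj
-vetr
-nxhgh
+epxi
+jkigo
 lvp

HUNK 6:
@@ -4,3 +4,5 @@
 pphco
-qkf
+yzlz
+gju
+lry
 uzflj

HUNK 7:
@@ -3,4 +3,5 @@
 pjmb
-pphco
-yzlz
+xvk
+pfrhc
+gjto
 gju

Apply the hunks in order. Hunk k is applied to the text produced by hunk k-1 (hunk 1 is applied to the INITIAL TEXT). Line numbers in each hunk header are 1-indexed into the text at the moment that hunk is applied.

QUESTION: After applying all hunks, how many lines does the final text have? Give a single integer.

Hunk 1: at line 6 remove [zyka,xrcrz] add [lgoax,nxhgh] -> 12 lines: ibduc fpyh rkek hzu anu uhxca lgoax nxhgh zwua oar vtq powgq
Hunk 2: at line 4 remove [anu,uhxca,lgoax] add [yrlm,uzflj,vetr] -> 12 lines: ibduc fpyh rkek hzu yrlm uzflj vetr nxhgh zwua oar vtq powgq
Hunk 3: at line 7 remove [zwua] add [lvp] -> 12 lines: ibduc fpyh rkek hzu yrlm uzflj vetr nxhgh lvp oar vtq powgq
Hunk 4: at line 2 remove [rkek,hzu,yrlm] add [pjmb,pphco,qkf] -> 12 lines: ibduc fpyh pjmb pphco qkf uzflj vetr nxhgh lvp oar vtq powgq
Hunk 5: at line 6 remove [vetr,nxhgh] add [epxi,jkigo] -> 12 lines: ibduc fpyh pjmb pphco qkf uzflj epxi jkigo lvp oar vtq powgq
Hunk 6: at line 4 remove [qkf] add [yzlz,gju,lry] -> 14 lines: ibduc fpyh pjmb pphco yzlz gju lry uzflj epxi jkigo lvp oar vtq powgq
Hunk 7: at line 3 remove [pphco,yzlz] add [xvk,pfrhc,gjto] -> 15 lines: ibduc fpyh pjmb xvk pfrhc gjto gju lry uzflj epxi jkigo lvp oar vtq powgq
Final line count: 15

Answer: 15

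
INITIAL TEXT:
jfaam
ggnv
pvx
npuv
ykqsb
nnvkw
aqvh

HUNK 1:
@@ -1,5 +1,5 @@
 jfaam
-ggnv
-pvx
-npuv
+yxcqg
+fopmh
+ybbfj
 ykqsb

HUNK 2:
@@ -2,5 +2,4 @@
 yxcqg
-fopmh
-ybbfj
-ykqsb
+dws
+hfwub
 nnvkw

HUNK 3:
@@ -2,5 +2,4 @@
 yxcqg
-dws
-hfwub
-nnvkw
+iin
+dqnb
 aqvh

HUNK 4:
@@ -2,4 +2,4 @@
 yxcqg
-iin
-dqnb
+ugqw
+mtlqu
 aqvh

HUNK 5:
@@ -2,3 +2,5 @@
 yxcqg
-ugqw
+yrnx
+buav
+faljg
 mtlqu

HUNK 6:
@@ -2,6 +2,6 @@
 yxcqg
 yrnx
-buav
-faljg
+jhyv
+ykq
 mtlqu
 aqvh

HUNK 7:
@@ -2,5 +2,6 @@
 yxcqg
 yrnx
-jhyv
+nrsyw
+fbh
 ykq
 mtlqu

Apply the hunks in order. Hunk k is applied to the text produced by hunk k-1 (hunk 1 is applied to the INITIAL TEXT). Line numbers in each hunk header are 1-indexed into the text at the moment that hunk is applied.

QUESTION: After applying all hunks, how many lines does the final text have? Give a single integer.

Answer: 8

Derivation:
Hunk 1: at line 1 remove [ggnv,pvx,npuv] add [yxcqg,fopmh,ybbfj] -> 7 lines: jfaam yxcqg fopmh ybbfj ykqsb nnvkw aqvh
Hunk 2: at line 2 remove [fopmh,ybbfj,ykqsb] add [dws,hfwub] -> 6 lines: jfaam yxcqg dws hfwub nnvkw aqvh
Hunk 3: at line 2 remove [dws,hfwub,nnvkw] add [iin,dqnb] -> 5 lines: jfaam yxcqg iin dqnb aqvh
Hunk 4: at line 2 remove [iin,dqnb] add [ugqw,mtlqu] -> 5 lines: jfaam yxcqg ugqw mtlqu aqvh
Hunk 5: at line 2 remove [ugqw] add [yrnx,buav,faljg] -> 7 lines: jfaam yxcqg yrnx buav faljg mtlqu aqvh
Hunk 6: at line 2 remove [buav,faljg] add [jhyv,ykq] -> 7 lines: jfaam yxcqg yrnx jhyv ykq mtlqu aqvh
Hunk 7: at line 2 remove [jhyv] add [nrsyw,fbh] -> 8 lines: jfaam yxcqg yrnx nrsyw fbh ykq mtlqu aqvh
Final line count: 8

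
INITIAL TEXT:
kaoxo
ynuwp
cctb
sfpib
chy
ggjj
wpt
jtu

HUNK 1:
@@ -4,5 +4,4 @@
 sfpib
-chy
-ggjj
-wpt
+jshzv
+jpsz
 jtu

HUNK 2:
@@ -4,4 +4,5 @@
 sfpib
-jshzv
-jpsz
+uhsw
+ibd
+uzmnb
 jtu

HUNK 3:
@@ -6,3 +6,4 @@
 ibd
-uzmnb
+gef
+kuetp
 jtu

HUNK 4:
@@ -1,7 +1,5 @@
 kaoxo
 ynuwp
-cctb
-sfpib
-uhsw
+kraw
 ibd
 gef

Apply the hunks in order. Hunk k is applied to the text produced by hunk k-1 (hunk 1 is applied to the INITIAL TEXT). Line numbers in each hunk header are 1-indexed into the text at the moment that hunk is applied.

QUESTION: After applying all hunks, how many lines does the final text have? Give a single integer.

Hunk 1: at line 4 remove [chy,ggjj,wpt] add [jshzv,jpsz] -> 7 lines: kaoxo ynuwp cctb sfpib jshzv jpsz jtu
Hunk 2: at line 4 remove [jshzv,jpsz] add [uhsw,ibd,uzmnb] -> 8 lines: kaoxo ynuwp cctb sfpib uhsw ibd uzmnb jtu
Hunk 3: at line 6 remove [uzmnb] add [gef,kuetp] -> 9 lines: kaoxo ynuwp cctb sfpib uhsw ibd gef kuetp jtu
Hunk 4: at line 1 remove [cctb,sfpib,uhsw] add [kraw] -> 7 lines: kaoxo ynuwp kraw ibd gef kuetp jtu
Final line count: 7

Answer: 7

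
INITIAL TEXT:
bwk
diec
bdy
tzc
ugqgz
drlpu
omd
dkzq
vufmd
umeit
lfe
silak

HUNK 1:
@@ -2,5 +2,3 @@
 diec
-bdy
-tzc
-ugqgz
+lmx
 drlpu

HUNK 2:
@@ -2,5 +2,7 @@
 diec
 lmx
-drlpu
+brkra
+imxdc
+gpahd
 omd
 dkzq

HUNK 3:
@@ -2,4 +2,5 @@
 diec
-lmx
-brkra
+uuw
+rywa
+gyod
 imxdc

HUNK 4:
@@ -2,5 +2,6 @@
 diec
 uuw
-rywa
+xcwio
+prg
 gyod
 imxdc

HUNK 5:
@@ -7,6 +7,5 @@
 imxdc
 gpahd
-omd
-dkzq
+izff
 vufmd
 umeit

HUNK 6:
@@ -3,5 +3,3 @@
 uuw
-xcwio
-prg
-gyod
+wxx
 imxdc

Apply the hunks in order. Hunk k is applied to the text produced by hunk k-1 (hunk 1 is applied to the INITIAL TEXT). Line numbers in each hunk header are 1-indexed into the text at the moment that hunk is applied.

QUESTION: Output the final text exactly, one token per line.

Hunk 1: at line 2 remove [bdy,tzc,ugqgz] add [lmx] -> 10 lines: bwk diec lmx drlpu omd dkzq vufmd umeit lfe silak
Hunk 2: at line 2 remove [drlpu] add [brkra,imxdc,gpahd] -> 12 lines: bwk diec lmx brkra imxdc gpahd omd dkzq vufmd umeit lfe silak
Hunk 3: at line 2 remove [lmx,brkra] add [uuw,rywa,gyod] -> 13 lines: bwk diec uuw rywa gyod imxdc gpahd omd dkzq vufmd umeit lfe silak
Hunk 4: at line 2 remove [rywa] add [xcwio,prg] -> 14 lines: bwk diec uuw xcwio prg gyod imxdc gpahd omd dkzq vufmd umeit lfe silak
Hunk 5: at line 7 remove [omd,dkzq] add [izff] -> 13 lines: bwk diec uuw xcwio prg gyod imxdc gpahd izff vufmd umeit lfe silak
Hunk 6: at line 3 remove [xcwio,prg,gyod] add [wxx] -> 11 lines: bwk diec uuw wxx imxdc gpahd izff vufmd umeit lfe silak

Answer: bwk
diec
uuw
wxx
imxdc
gpahd
izff
vufmd
umeit
lfe
silak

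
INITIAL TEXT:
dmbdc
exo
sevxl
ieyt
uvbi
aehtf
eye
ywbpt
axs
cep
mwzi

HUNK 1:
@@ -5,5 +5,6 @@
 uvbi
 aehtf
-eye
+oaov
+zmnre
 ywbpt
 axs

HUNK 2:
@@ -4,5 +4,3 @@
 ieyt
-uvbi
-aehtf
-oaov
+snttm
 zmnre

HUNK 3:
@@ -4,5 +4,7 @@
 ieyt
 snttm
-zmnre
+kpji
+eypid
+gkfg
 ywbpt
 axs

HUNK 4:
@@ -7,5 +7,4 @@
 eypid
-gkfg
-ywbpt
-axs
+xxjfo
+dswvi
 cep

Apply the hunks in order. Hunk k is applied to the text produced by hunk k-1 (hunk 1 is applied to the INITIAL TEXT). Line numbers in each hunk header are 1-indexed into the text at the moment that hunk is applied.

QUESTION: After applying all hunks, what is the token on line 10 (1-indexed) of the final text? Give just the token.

Answer: cep

Derivation:
Hunk 1: at line 5 remove [eye] add [oaov,zmnre] -> 12 lines: dmbdc exo sevxl ieyt uvbi aehtf oaov zmnre ywbpt axs cep mwzi
Hunk 2: at line 4 remove [uvbi,aehtf,oaov] add [snttm] -> 10 lines: dmbdc exo sevxl ieyt snttm zmnre ywbpt axs cep mwzi
Hunk 3: at line 4 remove [zmnre] add [kpji,eypid,gkfg] -> 12 lines: dmbdc exo sevxl ieyt snttm kpji eypid gkfg ywbpt axs cep mwzi
Hunk 4: at line 7 remove [gkfg,ywbpt,axs] add [xxjfo,dswvi] -> 11 lines: dmbdc exo sevxl ieyt snttm kpji eypid xxjfo dswvi cep mwzi
Final line 10: cep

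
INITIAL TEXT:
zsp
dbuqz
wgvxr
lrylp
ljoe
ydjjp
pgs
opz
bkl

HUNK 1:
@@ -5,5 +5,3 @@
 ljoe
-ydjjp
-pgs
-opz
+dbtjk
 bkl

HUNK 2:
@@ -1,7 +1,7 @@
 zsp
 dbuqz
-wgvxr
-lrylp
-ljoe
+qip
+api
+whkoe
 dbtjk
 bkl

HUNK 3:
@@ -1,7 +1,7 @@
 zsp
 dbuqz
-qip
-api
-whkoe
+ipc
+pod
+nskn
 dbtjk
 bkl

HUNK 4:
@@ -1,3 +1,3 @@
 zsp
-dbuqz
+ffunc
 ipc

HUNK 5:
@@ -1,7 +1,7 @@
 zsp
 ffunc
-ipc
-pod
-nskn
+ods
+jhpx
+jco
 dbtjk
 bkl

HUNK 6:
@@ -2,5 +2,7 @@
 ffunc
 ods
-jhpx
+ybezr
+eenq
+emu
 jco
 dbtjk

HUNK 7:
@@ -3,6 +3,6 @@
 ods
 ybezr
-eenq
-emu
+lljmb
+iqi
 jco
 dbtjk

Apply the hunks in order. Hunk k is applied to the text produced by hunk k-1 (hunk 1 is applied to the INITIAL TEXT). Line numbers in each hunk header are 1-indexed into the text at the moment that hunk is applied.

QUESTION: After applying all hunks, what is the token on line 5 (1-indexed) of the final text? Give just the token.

Hunk 1: at line 5 remove [ydjjp,pgs,opz] add [dbtjk] -> 7 lines: zsp dbuqz wgvxr lrylp ljoe dbtjk bkl
Hunk 2: at line 1 remove [wgvxr,lrylp,ljoe] add [qip,api,whkoe] -> 7 lines: zsp dbuqz qip api whkoe dbtjk bkl
Hunk 3: at line 1 remove [qip,api,whkoe] add [ipc,pod,nskn] -> 7 lines: zsp dbuqz ipc pod nskn dbtjk bkl
Hunk 4: at line 1 remove [dbuqz] add [ffunc] -> 7 lines: zsp ffunc ipc pod nskn dbtjk bkl
Hunk 5: at line 1 remove [ipc,pod,nskn] add [ods,jhpx,jco] -> 7 lines: zsp ffunc ods jhpx jco dbtjk bkl
Hunk 6: at line 2 remove [jhpx] add [ybezr,eenq,emu] -> 9 lines: zsp ffunc ods ybezr eenq emu jco dbtjk bkl
Hunk 7: at line 3 remove [eenq,emu] add [lljmb,iqi] -> 9 lines: zsp ffunc ods ybezr lljmb iqi jco dbtjk bkl
Final line 5: lljmb

Answer: lljmb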